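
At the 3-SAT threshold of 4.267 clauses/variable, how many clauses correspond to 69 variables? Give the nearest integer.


The 3-SAT phase transition occurs at approximately 4.267 clauses per variable.
m = 4.267 * 69 = 294.423.
Rounded to nearest integer: 294.

294


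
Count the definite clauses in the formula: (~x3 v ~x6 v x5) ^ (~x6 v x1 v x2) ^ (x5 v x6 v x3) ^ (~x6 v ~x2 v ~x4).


A definite clause has exactly one positive literal.
Clause 1: 1 positive -> definite
Clause 2: 2 positive -> not definite
Clause 3: 3 positive -> not definite
Clause 4: 0 positive -> not definite
Definite clause count = 1.

1


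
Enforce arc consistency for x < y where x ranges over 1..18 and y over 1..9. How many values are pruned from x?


For the constraint x < y, x needs a supporting value in y's domain.
x can be at most 8 (one less than y's maximum).
Valid x values from domain: 8 out of 18.
Pruned = 18 - 8 = 10.

10


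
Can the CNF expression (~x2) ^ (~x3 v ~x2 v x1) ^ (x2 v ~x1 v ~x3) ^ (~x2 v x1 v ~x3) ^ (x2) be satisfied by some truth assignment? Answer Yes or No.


Check all 8 possible truth assignments.
Number of satisfying assignments found: 0.
The formula is unsatisfiable.

No


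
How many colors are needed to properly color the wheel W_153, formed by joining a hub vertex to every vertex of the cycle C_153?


W_153 consists of the cycle C_153 together with a hub vertex adjacent to every cycle vertex.
The cycle C_153 needs 3 colors (odd cycle -> 3).
The hub is adjacent to every cycle vertex, so it must receive a new color distinct from all of them.
Chromatic number = 3 + 1 = 4.

4


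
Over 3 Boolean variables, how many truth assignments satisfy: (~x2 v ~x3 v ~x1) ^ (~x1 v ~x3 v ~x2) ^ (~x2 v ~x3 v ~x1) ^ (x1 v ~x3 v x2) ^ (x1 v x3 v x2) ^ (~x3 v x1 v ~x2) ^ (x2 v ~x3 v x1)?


Enumerate all 8 truth assignments over 3 variables.
Test each against every clause.
Satisfying assignments found: 4.

4


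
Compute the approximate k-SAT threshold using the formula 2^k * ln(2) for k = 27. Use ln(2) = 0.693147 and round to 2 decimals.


Using the asymptotic formula: threshold ~ 2^k * ln(2).
2^27 = 134217728.
134217728 * 0.693147 = 93032615.51.

93032615.51


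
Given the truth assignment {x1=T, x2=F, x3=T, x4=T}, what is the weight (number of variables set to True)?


The weight is the number of variables assigned True.
True variables: x1, x3, x4.
Weight = 3.

3


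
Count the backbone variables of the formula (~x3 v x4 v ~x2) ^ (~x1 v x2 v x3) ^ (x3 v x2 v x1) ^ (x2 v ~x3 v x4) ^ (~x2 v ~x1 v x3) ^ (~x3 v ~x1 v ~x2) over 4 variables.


Find all satisfying assignments: 5 model(s).
Check which variables have the same value in every model.
No variable is fixed across all models.
Backbone size = 0.

0


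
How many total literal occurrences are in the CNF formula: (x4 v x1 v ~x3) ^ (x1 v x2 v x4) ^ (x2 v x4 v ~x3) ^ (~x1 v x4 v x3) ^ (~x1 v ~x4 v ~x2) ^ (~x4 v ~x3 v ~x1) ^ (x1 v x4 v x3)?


Clause lengths: 3, 3, 3, 3, 3, 3, 3.
Sum = 3 + 3 + 3 + 3 + 3 + 3 + 3 = 21.

21


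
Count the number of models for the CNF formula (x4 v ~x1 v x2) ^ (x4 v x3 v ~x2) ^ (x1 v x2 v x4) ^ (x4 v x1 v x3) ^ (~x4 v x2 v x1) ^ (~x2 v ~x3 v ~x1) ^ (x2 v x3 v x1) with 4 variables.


Enumerate all 16 truth assignments over 4 variables.
Test each against every clause.
Satisfying assignments found: 6.

6


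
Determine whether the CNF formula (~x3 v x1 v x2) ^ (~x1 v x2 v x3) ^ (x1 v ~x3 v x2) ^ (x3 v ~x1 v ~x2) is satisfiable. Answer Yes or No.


Check all 8 possible truth assignments.
Number of satisfying assignments found: 5.
The formula is satisfiable.

Yes


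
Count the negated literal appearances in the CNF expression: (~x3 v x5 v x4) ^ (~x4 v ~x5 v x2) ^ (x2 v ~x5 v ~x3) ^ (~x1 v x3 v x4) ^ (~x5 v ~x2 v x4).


Scan each clause for negated literals.
Clause 1: 1 negative; Clause 2: 2 negative; Clause 3: 2 negative; Clause 4: 1 negative; Clause 5: 2 negative.
Total negative literal occurrences = 8.

8


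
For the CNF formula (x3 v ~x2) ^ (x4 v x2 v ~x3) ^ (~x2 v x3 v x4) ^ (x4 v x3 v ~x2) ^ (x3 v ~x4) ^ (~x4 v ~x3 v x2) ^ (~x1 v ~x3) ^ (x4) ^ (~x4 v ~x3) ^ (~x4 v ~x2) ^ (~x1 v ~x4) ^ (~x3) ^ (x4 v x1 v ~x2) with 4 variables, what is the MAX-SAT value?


Enumerate all 16 truth assignments.
For each, count how many of the 13 clauses are satisfied.
The formula is not fully satisfiable, so the maximum is below 13.
Maximum simultaneously satisfiable clauses = 12.

12


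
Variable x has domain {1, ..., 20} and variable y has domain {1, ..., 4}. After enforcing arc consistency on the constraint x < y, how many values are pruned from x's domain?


For the constraint x < y, x needs a supporting value in y's domain.
x can be at most 3 (one less than y's maximum).
Valid x values from domain: 3 out of 20.
Pruned = 20 - 3 = 17.

17


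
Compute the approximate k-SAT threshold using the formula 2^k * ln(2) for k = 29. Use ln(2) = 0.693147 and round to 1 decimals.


Using the asymptotic formula: threshold ~ 2^k * ln(2).
2^29 = 536870912.
536870912 * 0.693147 = 372130462.0.

372130462.0


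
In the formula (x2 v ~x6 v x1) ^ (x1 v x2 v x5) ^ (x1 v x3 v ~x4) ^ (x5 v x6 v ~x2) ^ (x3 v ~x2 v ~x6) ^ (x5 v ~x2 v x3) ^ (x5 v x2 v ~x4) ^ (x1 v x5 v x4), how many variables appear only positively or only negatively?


A pure literal appears in only one polarity across all clauses.
Pure literals: x1 (positive only), x3 (positive only), x5 (positive only).
Count = 3.

3


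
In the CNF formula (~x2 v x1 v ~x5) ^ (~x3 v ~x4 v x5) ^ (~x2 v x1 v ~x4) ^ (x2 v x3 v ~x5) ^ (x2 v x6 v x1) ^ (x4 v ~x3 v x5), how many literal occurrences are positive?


Scan each clause for unnegated literals.
Clause 1: 1 positive; Clause 2: 1 positive; Clause 3: 1 positive; Clause 4: 2 positive; Clause 5: 3 positive; Clause 6: 2 positive.
Total positive literal occurrences = 10.

10


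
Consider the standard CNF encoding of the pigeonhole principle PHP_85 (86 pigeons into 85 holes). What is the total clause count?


The PHP encoding has two parts:
1) At-least-one-hole clauses: 86 (one per pigeon, each with 85 literals).
2) At-most-one-pigeon-per-hole clauses: 85 holes * C(86,2) = 85 * 3655 = 310675.
Total clauses = 86 + 310675 = 310761.

310761


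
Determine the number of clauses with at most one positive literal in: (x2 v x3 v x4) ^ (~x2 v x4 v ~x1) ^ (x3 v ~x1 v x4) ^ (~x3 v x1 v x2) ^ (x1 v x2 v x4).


A Horn clause has at most one positive literal.
Clause 1: 3 positive lit(s) -> not Horn
Clause 2: 1 positive lit(s) -> Horn
Clause 3: 2 positive lit(s) -> not Horn
Clause 4: 2 positive lit(s) -> not Horn
Clause 5: 3 positive lit(s) -> not Horn
Total Horn clauses = 1.

1


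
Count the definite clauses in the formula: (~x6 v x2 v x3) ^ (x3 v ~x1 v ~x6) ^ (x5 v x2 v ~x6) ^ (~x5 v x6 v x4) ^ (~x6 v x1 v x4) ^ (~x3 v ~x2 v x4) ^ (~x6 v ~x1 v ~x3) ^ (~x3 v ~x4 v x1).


A definite clause has exactly one positive literal.
Clause 1: 2 positive -> not definite
Clause 2: 1 positive -> definite
Clause 3: 2 positive -> not definite
Clause 4: 2 positive -> not definite
Clause 5: 2 positive -> not definite
Clause 6: 1 positive -> definite
Clause 7: 0 positive -> not definite
Clause 8: 1 positive -> definite
Definite clause count = 3.

3


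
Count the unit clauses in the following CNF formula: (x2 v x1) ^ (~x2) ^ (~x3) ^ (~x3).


A unit clause contains exactly one literal.
Unit clauses found: (~x2), (~x3), (~x3).
Count = 3.

3


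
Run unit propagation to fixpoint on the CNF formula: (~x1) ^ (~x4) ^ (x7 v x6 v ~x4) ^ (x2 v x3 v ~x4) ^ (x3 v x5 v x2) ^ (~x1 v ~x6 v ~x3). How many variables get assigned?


Unit propagation repeatedly assigns the literal in any unit clause, then simplifies.
Assignments in order: x1 = F, x4 = F.
No further unit clauses remain.
Total variables assigned = 2.

2


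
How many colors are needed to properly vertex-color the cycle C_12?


A cycle on an even number of vertices is bipartite: alternate two colors around the cycle.
Since 12 is even, two colors suffice, and at least two are needed because the graph has edges.
Chromatic number = 2.

2


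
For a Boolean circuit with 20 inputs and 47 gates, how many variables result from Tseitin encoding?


The Tseitin transformation introduces one auxiliary variable per gate.
Total variables = inputs + gates = 20 + 47 = 67.

67


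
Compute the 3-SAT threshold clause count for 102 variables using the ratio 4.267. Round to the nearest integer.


The 3-SAT phase transition occurs at approximately 4.267 clauses per variable.
m = 4.267 * 102 = 435.234.
Rounded to nearest integer: 435.

435


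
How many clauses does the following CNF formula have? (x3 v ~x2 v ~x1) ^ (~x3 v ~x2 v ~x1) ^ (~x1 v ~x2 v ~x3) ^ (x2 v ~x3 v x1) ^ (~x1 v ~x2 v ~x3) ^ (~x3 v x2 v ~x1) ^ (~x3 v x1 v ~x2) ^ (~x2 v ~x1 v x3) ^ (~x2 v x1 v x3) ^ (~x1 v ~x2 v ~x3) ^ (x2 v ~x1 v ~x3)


Each group enclosed in parentheses joined by ^ is one clause.
Counting the conjuncts: 11 clauses.

11


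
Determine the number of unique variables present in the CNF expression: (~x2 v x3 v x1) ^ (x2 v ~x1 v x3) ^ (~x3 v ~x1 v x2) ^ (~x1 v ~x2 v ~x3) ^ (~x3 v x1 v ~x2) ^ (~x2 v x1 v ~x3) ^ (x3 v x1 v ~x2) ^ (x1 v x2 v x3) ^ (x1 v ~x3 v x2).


Identify each distinct variable in the formula.
Variables found: x1, x2, x3.
Total distinct variables = 3.

3


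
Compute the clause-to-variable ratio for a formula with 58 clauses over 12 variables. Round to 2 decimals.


Clause-to-variable ratio = clauses / variables.
58 / 12 = 4.83.

4.83


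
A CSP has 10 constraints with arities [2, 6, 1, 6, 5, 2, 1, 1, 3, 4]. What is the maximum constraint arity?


The arities are: 2, 6, 1, 6, 5, 2, 1, 1, 3, 4.
Scan for the maximum value.
Maximum arity = 6.

6


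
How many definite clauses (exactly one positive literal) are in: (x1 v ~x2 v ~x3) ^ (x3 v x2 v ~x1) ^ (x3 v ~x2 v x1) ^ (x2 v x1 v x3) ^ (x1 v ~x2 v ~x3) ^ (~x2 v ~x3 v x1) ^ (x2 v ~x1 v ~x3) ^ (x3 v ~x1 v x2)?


A definite clause has exactly one positive literal.
Clause 1: 1 positive -> definite
Clause 2: 2 positive -> not definite
Clause 3: 2 positive -> not definite
Clause 4: 3 positive -> not definite
Clause 5: 1 positive -> definite
Clause 6: 1 positive -> definite
Clause 7: 1 positive -> definite
Clause 8: 2 positive -> not definite
Definite clause count = 4.

4


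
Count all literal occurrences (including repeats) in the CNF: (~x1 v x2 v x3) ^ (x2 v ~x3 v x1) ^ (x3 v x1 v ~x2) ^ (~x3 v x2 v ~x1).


Clause lengths: 3, 3, 3, 3.
Sum = 3 + 3 + 3 + 3 = 12.

12


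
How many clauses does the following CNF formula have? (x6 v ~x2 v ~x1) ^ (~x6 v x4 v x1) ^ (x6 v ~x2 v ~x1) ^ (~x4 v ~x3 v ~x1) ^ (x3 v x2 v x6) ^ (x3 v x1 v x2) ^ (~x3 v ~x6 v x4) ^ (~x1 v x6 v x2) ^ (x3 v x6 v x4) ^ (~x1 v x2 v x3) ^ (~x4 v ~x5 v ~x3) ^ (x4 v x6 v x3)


Each group enclosed in parentheses joined by ^ is one clause.
Counting the conjuncts: 12 clauses.

12


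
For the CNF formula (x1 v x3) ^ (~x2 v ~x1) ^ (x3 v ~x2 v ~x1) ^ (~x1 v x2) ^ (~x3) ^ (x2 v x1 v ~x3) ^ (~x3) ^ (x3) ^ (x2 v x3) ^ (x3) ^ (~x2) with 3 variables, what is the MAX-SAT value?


Enumerate all 8 truth assignments.
For each, count how many of the 11 clauses are satisfied.
The formula is not fully satisfiable, so the maximum is below 11.
Maximum simultaneously satisfiable clauses = 8.

8


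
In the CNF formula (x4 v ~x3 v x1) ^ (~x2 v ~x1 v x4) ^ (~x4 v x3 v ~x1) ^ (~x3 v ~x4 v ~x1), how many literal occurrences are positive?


Scan each clause for unnegated literals.
Clause 1: 2 positive; Clause 2: 1 positive; Clause 3: 1 positive; Clause 4: 0 positive.
Total positive literal occurrences = 4.

4


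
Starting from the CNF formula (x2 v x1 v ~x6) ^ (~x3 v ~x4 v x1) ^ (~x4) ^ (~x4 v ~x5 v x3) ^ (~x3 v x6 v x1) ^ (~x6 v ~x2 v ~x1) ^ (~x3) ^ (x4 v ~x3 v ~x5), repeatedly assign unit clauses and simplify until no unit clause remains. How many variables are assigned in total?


Unit propagation repeatedly assigns the literal in any unit clause, then simplifies.
Assignments in order: x4 = F, x3 = F.
No further unit clauses remain.
Total variables assigned = 2.

2


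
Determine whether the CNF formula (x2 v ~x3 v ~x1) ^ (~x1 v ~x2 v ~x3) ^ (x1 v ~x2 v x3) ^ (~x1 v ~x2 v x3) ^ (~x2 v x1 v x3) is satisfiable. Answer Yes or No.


Check all 8 possible truth assignments.
Number of satisfying assignments found: 4.
The formula is satisfiable.

Yes


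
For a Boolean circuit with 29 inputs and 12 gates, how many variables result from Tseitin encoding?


The Tseitin transformation introduces one auxiliary variable per gate.
Total variables = inputs + gates = 29 + 12 = 41.

41


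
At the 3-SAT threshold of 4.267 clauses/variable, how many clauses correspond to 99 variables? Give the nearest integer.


The 3-SAT phase transition occurs at approximately 4.267 clauses per variable.
m = 4.267 * 99 = 422.433.
Rounded to nearest integer: 422.

422


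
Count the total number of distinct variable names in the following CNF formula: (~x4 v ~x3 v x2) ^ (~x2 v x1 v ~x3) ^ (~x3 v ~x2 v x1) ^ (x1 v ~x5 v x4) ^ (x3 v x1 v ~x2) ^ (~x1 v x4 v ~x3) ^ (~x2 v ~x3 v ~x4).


Identify each distinct variable in the formula.
Variables found: x1, x2, x3, x4, x5.
Total distinct variables = 5.

5


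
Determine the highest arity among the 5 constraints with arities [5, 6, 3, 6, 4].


The arities are: 5, 6, 3, 6, 4.
Scan for the maximum value.
Maximum arity = 6.

6


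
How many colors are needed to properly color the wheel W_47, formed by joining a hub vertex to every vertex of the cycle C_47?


W_47 consists of the cycle C_47 together with a hub vertex adjacent to every cycle vertex.
The cycle C_47 needs 3 colors (odd cycle -> 3).
The hub is adjacent to every cycle vertex, so it must receive a new color distinct from all of them.
Chromatic number = 3 + 1 = 4.

4


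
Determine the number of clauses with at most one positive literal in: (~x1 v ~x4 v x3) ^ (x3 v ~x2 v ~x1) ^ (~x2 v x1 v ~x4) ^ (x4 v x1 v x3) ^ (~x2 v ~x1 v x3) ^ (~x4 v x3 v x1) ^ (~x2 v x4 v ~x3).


A Horn clause has at most one positive literal.
Clause 1: 1 positive lit(s) -> Horn
Clause 2: 1 positive lit(s) -> Horn
Clause 3: 1 positive lit(s) -> Horn
Clause 4: 3 positive lit(s) -> not Horn
Clause 5: 1 positive lit(s) -> Horn
Clause 6: 2 positive lit(s) -> not Horn
Clause 7: 1 positive lit(s) -> Horn
Total Horn clauses = 5.

5


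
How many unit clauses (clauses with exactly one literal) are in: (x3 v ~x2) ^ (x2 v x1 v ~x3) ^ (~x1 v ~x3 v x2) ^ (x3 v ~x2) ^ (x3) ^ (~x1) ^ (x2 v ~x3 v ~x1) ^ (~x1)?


A unit clause contains exactly one literal.
Unit clauses found: (x3), (~x1), (~x1).
Count = 3.

3


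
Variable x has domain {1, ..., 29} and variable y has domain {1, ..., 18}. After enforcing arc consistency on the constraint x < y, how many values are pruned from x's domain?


For the constraint x < y, x needs a supporting value in y's domain.
x can be at most 17 (one less than y's maximum).
Valid x values from domain: 17 out of 29.
Pruned = 29 - 17 = 12.

12


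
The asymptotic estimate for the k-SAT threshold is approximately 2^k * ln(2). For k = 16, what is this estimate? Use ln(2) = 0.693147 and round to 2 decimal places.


Using the asymptotic formula: threshold ~ 2^k * ln(2).
2^16 = 65536.
65536 * 0.693147 = 45426.08.

45426.08


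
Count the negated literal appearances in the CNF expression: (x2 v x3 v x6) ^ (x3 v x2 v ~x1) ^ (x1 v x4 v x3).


Scan each clause for negated literals.
Clause 1: 0 negative; Clause 2: 1 negative; Clause 3: 0 negative.
Total negative literal occurrences = 1.

1


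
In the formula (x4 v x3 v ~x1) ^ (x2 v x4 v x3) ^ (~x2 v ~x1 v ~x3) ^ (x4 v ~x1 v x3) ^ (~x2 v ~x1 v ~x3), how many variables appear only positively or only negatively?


A pure literal appears in only one polarity across all clauses.
Pure literals: x1 (negative only), x4 (positive only).
Count = 2.

2


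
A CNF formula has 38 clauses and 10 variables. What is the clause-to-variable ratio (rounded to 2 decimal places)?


Clause-to-variable ratio = clauses / variables.
38 / 10 = 3.8.

3.8


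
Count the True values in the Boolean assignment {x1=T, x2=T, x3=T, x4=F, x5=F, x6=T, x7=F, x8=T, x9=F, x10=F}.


The weight is the number of variables assigned True.
True variables: x1, x2, x3, x6, x8.
Weight = 5.

5


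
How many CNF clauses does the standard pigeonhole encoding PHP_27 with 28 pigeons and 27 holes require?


The PHP encoding has two parts:
1) At-least-one-hole clauses: 28 (one per pigeon, each with 27 literals).
2) At-most-one-pigeon-per-hole clauses: 27 holes * C(28,2) = 27 * 378 = 10206.
Total clauses = 28 + 10206 = 10234.

10234


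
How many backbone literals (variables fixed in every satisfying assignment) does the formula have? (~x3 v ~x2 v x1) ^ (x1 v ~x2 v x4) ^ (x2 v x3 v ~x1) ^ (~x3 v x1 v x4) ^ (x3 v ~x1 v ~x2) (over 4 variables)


Find all satisfying assignments: 8 model(s).
Check which variables have the same value in every model.
No variable is fixed across all models.
Backbone size = 0.

0


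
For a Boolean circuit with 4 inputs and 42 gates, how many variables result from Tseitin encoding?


The Tseitin transformation introduces one auxiliary variable per gate.
Total variables = inputs + gates = 4 + 42 = 46.

46


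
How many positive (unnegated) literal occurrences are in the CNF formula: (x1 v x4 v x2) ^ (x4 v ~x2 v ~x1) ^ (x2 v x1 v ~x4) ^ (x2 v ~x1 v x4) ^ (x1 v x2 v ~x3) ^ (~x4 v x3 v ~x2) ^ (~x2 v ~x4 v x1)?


Scan each clause for unnegated literals.
Clause 1: 3 positive; Clause 2: 1 positive; Clause 3: 2 positive; Clause 4: 2 positive; Clause 5: 2 positive; Clause 6: 1 positive; Clause 7: 1 positive.
Total positive literal occurrences = 12.

12


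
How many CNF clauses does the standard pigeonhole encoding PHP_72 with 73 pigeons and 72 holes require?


The PHP encoding has two parts:
1) At-least-one-hole clauses: 73 (one per pigeon, each with 72 literals).
2) At-most-one-pigeon-per-hole clauses: 72 holes * C(73,2) = 72 * 2628 = 189216.
Total clauses = 73 + 189216 = 189289.

189289


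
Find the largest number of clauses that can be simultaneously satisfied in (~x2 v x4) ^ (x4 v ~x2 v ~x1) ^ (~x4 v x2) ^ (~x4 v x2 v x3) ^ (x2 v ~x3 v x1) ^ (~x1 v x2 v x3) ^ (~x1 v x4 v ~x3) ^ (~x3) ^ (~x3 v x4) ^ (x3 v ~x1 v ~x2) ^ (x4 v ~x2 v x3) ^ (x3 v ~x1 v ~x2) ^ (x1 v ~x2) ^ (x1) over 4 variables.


Enumerate all 16 truth assignments.
For each, count how many of the 14 clauses are satisfied.
The formula is not fully satisfiable, so the maximum is below 14.
Maximum simultaneously satisfiable clauses = 13.

13


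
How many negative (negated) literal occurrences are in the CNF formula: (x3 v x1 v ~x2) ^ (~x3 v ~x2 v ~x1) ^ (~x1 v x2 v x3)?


Scan each clause for negated literals.
Clause 1: 1 negative; Clause 2: 3 negative; Clause 3: 1 negative.
Total negative literal occurrences = 5.

5


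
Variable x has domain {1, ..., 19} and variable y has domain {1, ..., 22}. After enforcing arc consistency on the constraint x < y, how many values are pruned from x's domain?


For the constraint x < y, x needs a supporting value in y's domain.
x can be at most 21 (one less than y's maximum).
Valid x values from domain: 19 out of 19.
Pruned = 19 - 19 = 0.

0


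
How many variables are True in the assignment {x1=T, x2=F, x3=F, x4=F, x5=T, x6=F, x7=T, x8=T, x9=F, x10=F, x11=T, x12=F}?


The weight is the number of variables assigned True.
True variables: x1, x5, x7, x8, x11.
Weight = 5.

5


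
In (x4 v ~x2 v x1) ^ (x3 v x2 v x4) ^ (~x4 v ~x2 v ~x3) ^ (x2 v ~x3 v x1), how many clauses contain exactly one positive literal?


A definite clause has exactly one positive literal.
Clause 1: 2 positive -> not definite
Clause 2: 3 positive -> not definite
Clause 3: 0 positive -> not definite
Clause 4: 2 positive -> not definite
Definite clause count = 0.

0


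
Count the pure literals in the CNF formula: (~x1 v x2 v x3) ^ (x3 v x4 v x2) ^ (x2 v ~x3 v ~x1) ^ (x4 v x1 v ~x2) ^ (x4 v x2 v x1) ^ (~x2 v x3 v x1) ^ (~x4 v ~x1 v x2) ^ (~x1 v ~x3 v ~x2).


A pure literal appears in only one polarity across all clauses.
No pure literals found.
Count = 0.

0


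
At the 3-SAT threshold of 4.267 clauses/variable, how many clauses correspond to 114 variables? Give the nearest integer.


The 3-SAT phase transition occurs at approximately 4.267 clauses per variable.
m = 4.267 * 114 = 486.438.
Rounded to nearest integer: 486.

486


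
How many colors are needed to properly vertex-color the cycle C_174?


A cycle on an even number of vertices is bipartite: alternate two colors around the cycle.
Since 174 is even, two colors suffice, and at least two are needed because the graph has edges.
Chromatic number = 2.

2


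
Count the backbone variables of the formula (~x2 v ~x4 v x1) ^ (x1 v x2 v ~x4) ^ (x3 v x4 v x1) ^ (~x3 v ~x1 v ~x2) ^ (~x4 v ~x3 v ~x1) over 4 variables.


Find all satisfying assignments: 7 model(s).
Check which variables have the same value in every model.
No variable is fixed across all models.
Backbone size = 0.

0


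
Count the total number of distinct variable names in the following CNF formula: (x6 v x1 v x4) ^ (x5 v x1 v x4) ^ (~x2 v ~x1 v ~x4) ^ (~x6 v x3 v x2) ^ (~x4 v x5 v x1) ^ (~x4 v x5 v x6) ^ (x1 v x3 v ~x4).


Identify each distinct variable in the formula.
Variables found: x1, x2, x3, x4, x5, x6.
Total distinct variables = 6.

6


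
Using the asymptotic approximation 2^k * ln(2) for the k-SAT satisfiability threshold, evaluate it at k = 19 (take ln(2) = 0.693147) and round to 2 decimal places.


Using the asymptotic formula: threshold ~ 2^k * ln(2).
2^19 = 524288.
524288 * 0.693147 = 363408.65.

363408.65


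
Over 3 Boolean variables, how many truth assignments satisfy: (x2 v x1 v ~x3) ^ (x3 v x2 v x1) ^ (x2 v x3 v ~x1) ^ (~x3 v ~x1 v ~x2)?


Enumerate all 8 truth assignments over 3 variables.
Test each against every clause.
Satisfying assignments found: 4.

4


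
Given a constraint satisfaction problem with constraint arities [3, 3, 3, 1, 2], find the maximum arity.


The arities are: 3, 3, 3, 1, 2.
Scan for the maximum value.
Maximum arity = 3.

3


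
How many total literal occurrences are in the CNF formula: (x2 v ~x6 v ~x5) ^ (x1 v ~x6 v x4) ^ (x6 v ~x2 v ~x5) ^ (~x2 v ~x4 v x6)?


Clause lengths: 3, 3, 3, 3.
Sum = 3 + 3 + 3 + 3 = 12.

12


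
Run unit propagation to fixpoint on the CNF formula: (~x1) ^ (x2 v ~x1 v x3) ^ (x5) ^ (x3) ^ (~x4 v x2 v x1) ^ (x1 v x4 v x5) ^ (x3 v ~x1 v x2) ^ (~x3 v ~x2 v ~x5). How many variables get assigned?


Unit propagation repeatedly assigns the literal in any unit clause, then simplifies.
Assignments in order: x1 = F, x5 = T, x3 = T, x2 = F, x4 = F.
No further unit clauses remain.
Total variables assigned = 5.

5


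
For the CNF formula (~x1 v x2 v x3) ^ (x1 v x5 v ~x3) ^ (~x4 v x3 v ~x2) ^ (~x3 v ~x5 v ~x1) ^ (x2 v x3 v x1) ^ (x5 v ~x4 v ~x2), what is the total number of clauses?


Each group enclosed in parentheses joined by ^ is one clause.
Counting the conjuncts: 6 clauses.

6


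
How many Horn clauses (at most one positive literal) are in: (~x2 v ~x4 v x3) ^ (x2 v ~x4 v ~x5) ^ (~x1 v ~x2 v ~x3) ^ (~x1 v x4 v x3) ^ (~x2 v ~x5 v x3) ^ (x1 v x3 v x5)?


A Horn clause has at most one positive literal.
Clause 1: 1 positive lit(s) -> Horn
Clause 2: 1 positive lit(s) -> Horn
Clause 3: 0 positive lit(s) -> Horn
Clause 4: 2 positive lit(s) -> not Horn
Clause 5: 1 positive lit(s) -> Horn
Clause 6: 3 positive lit(s) -> not Horn
Total Horn clauses = 4.

4


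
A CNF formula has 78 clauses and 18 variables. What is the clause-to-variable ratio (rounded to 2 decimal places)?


Clause-to-variable ratio = clauses / variables.
78 / 18 = 4.33.

4.33


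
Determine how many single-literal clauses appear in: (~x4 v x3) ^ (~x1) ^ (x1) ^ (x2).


A unit clause contains exactly one literal.
Unit clauses found: (~x1), (x1), (x2).
Count = 3.

3


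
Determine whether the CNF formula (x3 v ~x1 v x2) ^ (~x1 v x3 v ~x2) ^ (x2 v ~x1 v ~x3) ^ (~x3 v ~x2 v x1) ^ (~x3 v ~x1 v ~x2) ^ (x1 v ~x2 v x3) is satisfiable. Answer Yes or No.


Check all 8 possible truth assignments.
Number of satisfying assignments found: 2.
The formula is satisfiable.

Yes


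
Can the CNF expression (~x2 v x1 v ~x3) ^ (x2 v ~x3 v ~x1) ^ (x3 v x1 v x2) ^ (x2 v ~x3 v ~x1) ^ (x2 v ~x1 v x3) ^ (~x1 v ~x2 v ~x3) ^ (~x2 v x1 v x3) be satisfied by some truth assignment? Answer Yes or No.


Check all 8 possible truth assignments.
Number of satisfying assignments found: 2.
The formula is satisfiable.

Yes


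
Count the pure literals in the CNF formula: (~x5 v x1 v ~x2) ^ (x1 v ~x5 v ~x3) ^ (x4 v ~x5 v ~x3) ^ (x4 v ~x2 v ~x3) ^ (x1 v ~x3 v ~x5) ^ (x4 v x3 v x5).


A pure literal appears in only one polarity across all clauses.
Pure literals: x1 (positive only), x2 (negative only), x4 (positive only).
Count = 3.

3


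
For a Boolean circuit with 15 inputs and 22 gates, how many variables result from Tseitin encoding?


The Tseitin transformation introduces one auxiliary variable per gate.
Total variables = inputs + gates = 15 + 22 = 37.

37


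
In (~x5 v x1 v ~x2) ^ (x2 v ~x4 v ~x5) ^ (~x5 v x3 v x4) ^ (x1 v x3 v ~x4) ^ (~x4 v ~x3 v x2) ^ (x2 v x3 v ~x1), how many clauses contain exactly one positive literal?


A definite clause has exactly one positive literal.
Clause 1: 1 positive -> definite
Clause 2: 1 positive -> definite
Clause 3: 2 positive -> not definite
Clause 4: 2 positive -> not definite
Clause 5: 1 positive -> definite
Clause 6: 2 positive -> not definite
Definite clause count = 3.

3


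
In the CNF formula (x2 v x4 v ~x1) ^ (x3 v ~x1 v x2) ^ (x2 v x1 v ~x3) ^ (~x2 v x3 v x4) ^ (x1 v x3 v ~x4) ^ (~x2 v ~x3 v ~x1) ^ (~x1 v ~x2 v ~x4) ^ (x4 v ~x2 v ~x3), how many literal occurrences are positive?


Scan each clause for unnegated literals.
Clause 1: 2 positive; Clause 2: 2 positive; Clause 3: 2 positive; Clause 4: 2 positive; Clause 5: 2 positive; Clause 6: 0 positive; Clause 7: 0 positive; Clause 8: 1 positive.
Total positive literal occurrences = 11.

11


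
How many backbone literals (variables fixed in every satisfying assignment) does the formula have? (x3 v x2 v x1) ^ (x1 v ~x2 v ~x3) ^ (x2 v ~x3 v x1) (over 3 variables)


Find all satisfying assignments: 5 model(s).
Check which variables have the same value in every model.
No variable is fixed across all models.
Backbone size = 0.

0


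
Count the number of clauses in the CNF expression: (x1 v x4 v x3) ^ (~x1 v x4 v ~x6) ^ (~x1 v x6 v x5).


Each group enclosed in parentheses joined by ^ is one clause.
Counting the conjuncts: 3 clauses.

3


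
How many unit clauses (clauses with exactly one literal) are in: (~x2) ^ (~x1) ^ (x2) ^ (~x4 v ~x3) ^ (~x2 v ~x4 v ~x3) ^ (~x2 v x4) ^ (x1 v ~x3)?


A unit clause contains exactly one literal.
Unit clauses found: (~x2), (~x1), (x2).
Count = 3.

3


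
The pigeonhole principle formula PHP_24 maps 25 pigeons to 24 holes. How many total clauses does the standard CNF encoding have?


The PHP encoding has two parts:
1) At-least-one-hole clauses: 25 (one per pigeon, each with 24 literals).
2) At-most-one-pigeon-per-hole clauses: 24 holes * C(25,2) = 24 * 300 = 7200.
Total clauses = 25 + 7200 = 7225.

7225


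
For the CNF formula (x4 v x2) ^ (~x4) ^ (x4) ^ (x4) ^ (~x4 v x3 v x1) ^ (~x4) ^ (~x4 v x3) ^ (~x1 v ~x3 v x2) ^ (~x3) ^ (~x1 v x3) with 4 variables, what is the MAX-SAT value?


Enumerate all 16 truth assignments.
For each, count how many of the 10 clauses are satisfied.
The formula is not fully satisfiable, so the maximum is below 10.
Maximum simultaneously satisfiable clauses = 8.

8


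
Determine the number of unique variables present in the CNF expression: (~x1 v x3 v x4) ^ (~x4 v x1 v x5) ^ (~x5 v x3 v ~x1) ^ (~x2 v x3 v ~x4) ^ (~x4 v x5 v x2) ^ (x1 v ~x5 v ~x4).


Identify each distinct variable in the formula.
Variables found: x1, x2, x3, x4, x5.
Total distinct variables = 5.

5


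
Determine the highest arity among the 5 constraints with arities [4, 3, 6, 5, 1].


The arities are: 4, 3, 6, 5, 1.
Scan for the maximum value.
Maximum arity = 6.

6


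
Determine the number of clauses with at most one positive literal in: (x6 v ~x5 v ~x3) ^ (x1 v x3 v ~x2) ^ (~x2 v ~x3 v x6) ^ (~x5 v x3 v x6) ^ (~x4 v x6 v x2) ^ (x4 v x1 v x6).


A Horn clause has at most one positive literal.
Clause 1: 1 positive lit(s) -> Horn
Clause 2: 2 positive lit(s) -> not Horn
Clause 3: 1 positive lit(s) -> Horn
Clause 4: 2 positive lit(s) -> not Horn
Clause 5: 2 positive lit(s) -> not Horn
Clause 6: 3 positive lit(s) -> not Horn
Total Horn clauses = 2.

2


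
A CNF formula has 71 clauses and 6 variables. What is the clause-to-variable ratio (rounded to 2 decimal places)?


Clause-to-variable ratio = clauses / variables.
71 / 6 = 11.83.

11.83


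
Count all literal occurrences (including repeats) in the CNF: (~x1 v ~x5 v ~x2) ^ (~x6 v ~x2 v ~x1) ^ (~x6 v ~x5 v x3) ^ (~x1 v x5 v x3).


Clause lengths: 3, 3, 3, 3.
Sum = 3 + 3 + 3 + 3 = 12.

12


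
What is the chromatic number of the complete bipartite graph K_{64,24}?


K_{64,24} is bipartite by definition: the two parts are independent sets, with every edge crossing between them.
Color all vertices in one part with color 1 and all vertices in the other part with color 2.
Since the graph has at least one edge, one color does not suffice.
Chromatic number = 2.

2


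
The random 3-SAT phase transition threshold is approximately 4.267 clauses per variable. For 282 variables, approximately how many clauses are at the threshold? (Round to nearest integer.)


The 3-SAT phase transition occurs at approximately 4.267 clauses per variable.
m = 4.267 * 282 = 1203.294.
Rounded to nearest integer: 1203.

1203


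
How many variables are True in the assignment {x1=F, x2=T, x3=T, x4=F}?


The weight is the number of variables assigned True.
True variables: x2, x3.
Weight = 2.

2


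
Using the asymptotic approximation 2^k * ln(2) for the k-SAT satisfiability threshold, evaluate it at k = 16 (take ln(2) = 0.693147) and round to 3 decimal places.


Using the asymptotic formula: threshold ~ 2^k * ln(2).
2^16 = 65536.
65536 * 0.693147 = 45426.082.

45426.082


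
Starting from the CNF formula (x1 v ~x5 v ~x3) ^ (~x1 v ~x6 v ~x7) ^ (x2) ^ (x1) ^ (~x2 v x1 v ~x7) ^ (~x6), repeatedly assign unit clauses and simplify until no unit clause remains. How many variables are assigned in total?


Unit propagation repeatedly assigns the literal in any unit clause, then simplifies.
Assignments in order: x2 = T, x1 = T, x6 = F.
No further unit clauses remain.
Total variables assigned = 3.

3


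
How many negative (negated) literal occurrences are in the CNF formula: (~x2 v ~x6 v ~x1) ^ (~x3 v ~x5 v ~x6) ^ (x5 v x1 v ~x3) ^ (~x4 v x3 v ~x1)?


Scan each clause for negated literals.
Clause 1: 3 negative; Clause 2: 3 negative; Clause 3: 1 negative; Clause 4: 2 negative.
Total negative literal occurrences = 9.

9


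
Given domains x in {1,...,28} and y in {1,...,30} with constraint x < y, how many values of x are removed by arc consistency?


For the constraint x < y, x needs a supporting value in y's domain.
x can be at most 29 (one less than y's maximum).
Valid x values from domain: 28 out of 28.
Pruned = 28 - 28 = 0.

0


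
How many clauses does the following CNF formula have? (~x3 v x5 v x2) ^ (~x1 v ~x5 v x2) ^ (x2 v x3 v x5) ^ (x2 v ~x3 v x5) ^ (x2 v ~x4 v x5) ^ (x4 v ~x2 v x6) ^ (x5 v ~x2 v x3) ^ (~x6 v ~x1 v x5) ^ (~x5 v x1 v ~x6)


Each group enclosed in parentheses joined by ^ is one clause.
Counting the conjuncts: 9 clauses.

9


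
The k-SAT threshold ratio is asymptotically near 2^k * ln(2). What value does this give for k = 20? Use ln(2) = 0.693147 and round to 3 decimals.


Using the asymptotic formula: threshold ~ 2^k * ln(2).
2^20 = 1048576.
1048576 * 0.693147 = 726817.309.

726817.309


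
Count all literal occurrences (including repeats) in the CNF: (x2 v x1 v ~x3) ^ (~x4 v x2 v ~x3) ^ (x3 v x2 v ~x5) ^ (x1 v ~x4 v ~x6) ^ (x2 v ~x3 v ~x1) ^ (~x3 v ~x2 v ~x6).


Clause lengths: 3, 3, 3, 3, 3, 3.
Sum = 3 + 3 + 3 + 3 + 3 + 3 = 18.

18


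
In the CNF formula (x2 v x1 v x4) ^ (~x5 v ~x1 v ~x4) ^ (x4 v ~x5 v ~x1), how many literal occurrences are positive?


Scan each clause for unnegated literals.
Clause 1: 3 positive; Clause 2: 0 positive; Clause 3: 1 positive.
Total positive literal occurrences = 4.

4


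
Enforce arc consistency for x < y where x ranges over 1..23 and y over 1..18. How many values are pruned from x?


For the constraint x < y, x needs a supporting value in y's domain.
x can be at most 17 (one less than y's maximum).
Valid x values from domain: 17 out of 23.
Pruned = 23 - 17 = 6.

6


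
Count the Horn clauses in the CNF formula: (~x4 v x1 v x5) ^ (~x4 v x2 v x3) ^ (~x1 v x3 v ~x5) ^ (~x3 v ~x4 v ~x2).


A Horn clause has at most one positive literal.
Clause 1: 2 positive lit(s) -> not Horn
Clause 2: 2 positive lit(s) -> not Horn
Clause 3: 1 positive lit(s) -> Horn
Clause 4: 0 positive lit(s) -> Horn
Total Horn clauses = 2.

2


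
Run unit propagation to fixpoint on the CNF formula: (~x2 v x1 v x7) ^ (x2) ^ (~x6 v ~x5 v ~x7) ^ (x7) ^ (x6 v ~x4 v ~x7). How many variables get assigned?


Unit propagation repeatedly assigns the literal in any unit clause, then simplifies.
Assignments in order: x2 = T, x7 = T.
No further unit clauses remain.
Total variables assigned = 2.

2


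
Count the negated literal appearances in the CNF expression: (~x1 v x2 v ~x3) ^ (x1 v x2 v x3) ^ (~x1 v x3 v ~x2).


Scan each clause for negated literals.
Clause 1: 2 negative; Clause 2: 0 negative; Clause 3: 2 negative.
Total negative literal occurrences = 4.

4


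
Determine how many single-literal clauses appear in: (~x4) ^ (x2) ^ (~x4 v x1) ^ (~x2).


A unit clause contains exactly one literal.
Unit clauses found: (~x4), (x2), (~x2).
Count = 3.

3


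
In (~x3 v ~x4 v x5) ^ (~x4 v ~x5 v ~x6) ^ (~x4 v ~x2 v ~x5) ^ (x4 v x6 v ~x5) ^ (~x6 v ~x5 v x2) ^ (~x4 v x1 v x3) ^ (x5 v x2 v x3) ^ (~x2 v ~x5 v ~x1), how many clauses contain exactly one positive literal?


A definite clause has exactly one positive literal.
Clause 1: 1 positive -> definite
Clause 2: 0 positive -> not definite
Clause 3: 0 positive -> not definite
Clause 4: 2 positive -> not definite
Clause 5: 1 positive -> definite
Clause 6: 2 positive -> not definite
Clause 7: 3 positive -> not definite
Clause 8: 0 positive -> not definite
Definite clause count = 2.

2


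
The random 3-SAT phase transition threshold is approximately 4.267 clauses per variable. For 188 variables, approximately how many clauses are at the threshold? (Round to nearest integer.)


The 3-SAT phase transition occurs at approximately 4.267 clauses per variable.
m = 4.267 * 188 = 802.196.
Rounded to nearest integer: 802.

802


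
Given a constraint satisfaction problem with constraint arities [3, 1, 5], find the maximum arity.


The arities are: 3, 1, 5.
Scan for the maximum value.
Maximum arity = 5.

5


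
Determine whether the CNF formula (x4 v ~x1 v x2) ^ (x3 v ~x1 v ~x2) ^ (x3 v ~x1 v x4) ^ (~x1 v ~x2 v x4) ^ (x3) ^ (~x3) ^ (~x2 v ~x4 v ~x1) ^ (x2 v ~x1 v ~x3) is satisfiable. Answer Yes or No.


Check all 16 possible truth assignments.
Number of satisfying assignments found: 0.
The formula is unsatisfiable.

No


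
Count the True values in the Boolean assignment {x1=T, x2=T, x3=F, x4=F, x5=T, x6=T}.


The weight is the number of variables assigned True.
True variables: x1, x2, x5, x6.
Weight = 4.

4


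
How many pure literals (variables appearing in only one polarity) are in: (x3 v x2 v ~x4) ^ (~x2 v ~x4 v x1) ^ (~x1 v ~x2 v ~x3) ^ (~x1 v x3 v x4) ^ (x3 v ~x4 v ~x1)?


A pure literal appears in only one polarity across all clauses.
No pure literals found.
Count = 0.

0


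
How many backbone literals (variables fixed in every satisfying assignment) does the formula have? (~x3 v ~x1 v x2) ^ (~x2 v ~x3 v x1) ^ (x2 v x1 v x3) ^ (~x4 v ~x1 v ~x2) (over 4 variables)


Find all satisfying assignments: 8 model(s).
Check which variables have the same value in every model.
No variable is fixed across all models.
Backbone size = 0.

0


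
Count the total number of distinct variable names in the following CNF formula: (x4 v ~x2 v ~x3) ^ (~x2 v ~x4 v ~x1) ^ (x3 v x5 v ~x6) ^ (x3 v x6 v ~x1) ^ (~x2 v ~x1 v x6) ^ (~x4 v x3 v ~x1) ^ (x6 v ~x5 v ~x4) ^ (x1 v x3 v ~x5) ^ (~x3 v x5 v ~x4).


Identify each distinct variable in the formula.
Variables found: x1, x2, x3, x4, x5, x6.
Total distinct variables = 6.

6


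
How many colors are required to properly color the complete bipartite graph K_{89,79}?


K_{89,79} is bipartite by definition: the two parts are independent sets, with every edge crossing between them.
Color all vertices in one part with color 1 and all vertices in the other part with color 2.
Since the graph has at least one edge, one color does not suffice.
Chromatic number = 2.

2


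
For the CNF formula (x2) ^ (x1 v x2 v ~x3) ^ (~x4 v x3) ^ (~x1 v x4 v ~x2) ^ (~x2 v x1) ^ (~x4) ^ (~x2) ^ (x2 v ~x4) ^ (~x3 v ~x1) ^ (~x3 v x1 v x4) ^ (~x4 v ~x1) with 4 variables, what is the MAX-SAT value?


Enumerate all 16 truth assignments.
For each, count how many of the 11 clauses are satisfied.
The formula is not fully satisfiable, so the maximum is below 11.
Maximum simultaneously satisfiable clauses = 10.

10


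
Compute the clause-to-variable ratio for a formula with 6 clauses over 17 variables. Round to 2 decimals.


Clause-to-variable ratio = clauses / variables.
6 / 17 = 0.35.

0.35


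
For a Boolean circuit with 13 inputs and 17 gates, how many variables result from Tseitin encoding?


The Tseitin transformation introduces one auxiliary variable per gate.
Total variables = inputs + gates = 13 + 17 = 30.

30


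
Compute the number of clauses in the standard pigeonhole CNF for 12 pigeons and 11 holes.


The PHP encoding has two parts:
1) At-least-one-hole clauses: 12 (one per pigeon, each with 11 literals).
2) At-most-one-pigeon-per-hole clauses: 11 holes * C(12,2) = 11 * 66 = 726.
Total clauses = 12 + 726 = 738.

738


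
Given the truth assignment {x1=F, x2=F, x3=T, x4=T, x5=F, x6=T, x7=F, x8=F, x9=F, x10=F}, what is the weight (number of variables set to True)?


The weight is the number of variables assigned True.
True variables: x3, x4, x6.
Weight = 3.

3


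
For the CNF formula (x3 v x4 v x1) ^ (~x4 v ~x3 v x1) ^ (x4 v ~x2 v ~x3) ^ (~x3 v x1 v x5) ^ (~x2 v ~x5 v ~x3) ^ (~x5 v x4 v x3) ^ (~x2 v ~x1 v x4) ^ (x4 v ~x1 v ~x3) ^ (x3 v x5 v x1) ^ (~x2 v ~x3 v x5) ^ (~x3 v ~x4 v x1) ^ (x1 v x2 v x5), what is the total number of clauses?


Each group enclosed in parentheses joined by ^ is one clause.
Counting the conjuncts: 12 clauses.

12


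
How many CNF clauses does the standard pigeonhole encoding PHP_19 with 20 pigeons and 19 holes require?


The PHP encoding has two parts:
1) At-least-one-hole clauses: 20 (one per pigeon, each with 19 literals).
2) At-most-one-pigeon-per-hole clauses: 19 holes * C(20,2) = 19 * 190 = 3610.
Total clauses = 20 + 3610 = 3630.

3630


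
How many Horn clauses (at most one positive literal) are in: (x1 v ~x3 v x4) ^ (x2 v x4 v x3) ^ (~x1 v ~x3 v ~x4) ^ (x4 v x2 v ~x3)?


A Horn clause has at most one positive literal.
Clause 1: 2 positive lit(s) -> not Horn
Clause 2: 3 positive lit(s) -> not Horn
Clause 3: 0 positive lit(s) -> Horn
Clause 4: 2 positive lit(s) -> not Horn
Total Horn clauses = 1.

1


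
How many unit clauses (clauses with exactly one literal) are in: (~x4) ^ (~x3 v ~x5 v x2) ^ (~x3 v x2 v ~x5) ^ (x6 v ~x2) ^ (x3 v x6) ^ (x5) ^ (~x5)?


A unit clause contains exactly one literal.
Unit clauses found: (~x4), (x5), (~x5).
Count = 3.

3


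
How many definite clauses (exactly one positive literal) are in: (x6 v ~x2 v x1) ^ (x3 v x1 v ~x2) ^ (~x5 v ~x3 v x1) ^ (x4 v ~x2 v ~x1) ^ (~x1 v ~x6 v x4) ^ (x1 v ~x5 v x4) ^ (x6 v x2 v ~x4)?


A definite clause has exactly one positive literal.
Clause 1: 2 positive -> not definite
Clause 2: 2 positive -> not definite
Clause 3: 1 positive -> definite
Clause 4: 1 positive -> definite
Clause 5: 1 positive -> definite
Clause 6: 2 positive -> not definite
Clause 7: 2 positive -> not definite
Definite clause count = 3.

3
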